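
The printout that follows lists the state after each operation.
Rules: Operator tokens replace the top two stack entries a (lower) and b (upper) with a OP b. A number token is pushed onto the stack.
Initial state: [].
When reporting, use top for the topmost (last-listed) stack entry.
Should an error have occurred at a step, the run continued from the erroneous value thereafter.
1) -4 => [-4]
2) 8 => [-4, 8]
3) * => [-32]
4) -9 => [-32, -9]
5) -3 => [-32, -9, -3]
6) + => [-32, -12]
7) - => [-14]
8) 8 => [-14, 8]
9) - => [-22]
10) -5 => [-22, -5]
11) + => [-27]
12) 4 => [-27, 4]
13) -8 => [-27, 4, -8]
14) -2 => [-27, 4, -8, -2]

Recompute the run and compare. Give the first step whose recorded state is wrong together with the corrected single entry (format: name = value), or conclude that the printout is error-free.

Recomputing the run from the initial state:
step 1: [-4]
step 2: [-4, 8]
step 3: [-32]
step 4: [-32, -9]
step 5: [-32, -9, -3]
step 6: [-32, -12]
step 7: [-20]
step 8: [-20, 8]
step 9: [-28]
step 10: [-28, -5]
step 11: [-33]
step 12: [-33, 4]
step 13: [-33, 4, -8]
step 14: [-33, 4, -8, -2]
The first disagreement with the printout is at step 7, where the value should be top = -20.

step 7, top = -20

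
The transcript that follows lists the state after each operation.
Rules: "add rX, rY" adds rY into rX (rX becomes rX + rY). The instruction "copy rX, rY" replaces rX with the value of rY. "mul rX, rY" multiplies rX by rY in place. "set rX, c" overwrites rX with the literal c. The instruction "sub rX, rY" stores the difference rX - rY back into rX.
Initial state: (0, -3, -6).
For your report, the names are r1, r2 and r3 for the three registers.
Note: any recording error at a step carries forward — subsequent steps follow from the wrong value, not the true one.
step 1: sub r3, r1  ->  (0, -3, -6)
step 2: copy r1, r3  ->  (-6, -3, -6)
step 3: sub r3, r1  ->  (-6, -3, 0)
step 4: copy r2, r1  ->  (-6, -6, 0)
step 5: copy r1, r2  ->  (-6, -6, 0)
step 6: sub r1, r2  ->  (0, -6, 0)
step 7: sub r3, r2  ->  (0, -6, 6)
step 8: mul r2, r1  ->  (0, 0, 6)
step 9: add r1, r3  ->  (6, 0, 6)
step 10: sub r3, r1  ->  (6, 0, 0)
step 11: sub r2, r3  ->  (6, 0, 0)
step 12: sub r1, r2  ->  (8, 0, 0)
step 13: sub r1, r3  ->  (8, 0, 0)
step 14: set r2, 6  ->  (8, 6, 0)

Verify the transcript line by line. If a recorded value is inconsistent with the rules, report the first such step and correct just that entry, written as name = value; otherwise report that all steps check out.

step 1: r3 = -6 - 0 = -6 -> consistent with the transcript
step 2: r1 = -6 -> same as recorded
step 3: r3 = -6 - -6 = 0 -> checks out
step 4: r2 = -6 -> agrees with the transcript
step 5: r1 = -6 -> same as recorded
step 6: r1 = -6 - -6 = 0 -> checks out
step 7: r3 = 0 - -6 = 6 -> exactly as logged
step 8: r2 = -6 * 0 = 0 -> no discrepancy
step 9: r1 = 0 + 6 = 6 -> in agreement
step 10: r3 = 6 - 6 = 0 -> checks out
step 11: r2 = 0 - 0 = 0 -> same as recorded
step 12: r1 = 6 - 0 = 6 -> the entry is off here
Step 12 is the first one off; corrected, r1 = 6.

step 12, r1 = 6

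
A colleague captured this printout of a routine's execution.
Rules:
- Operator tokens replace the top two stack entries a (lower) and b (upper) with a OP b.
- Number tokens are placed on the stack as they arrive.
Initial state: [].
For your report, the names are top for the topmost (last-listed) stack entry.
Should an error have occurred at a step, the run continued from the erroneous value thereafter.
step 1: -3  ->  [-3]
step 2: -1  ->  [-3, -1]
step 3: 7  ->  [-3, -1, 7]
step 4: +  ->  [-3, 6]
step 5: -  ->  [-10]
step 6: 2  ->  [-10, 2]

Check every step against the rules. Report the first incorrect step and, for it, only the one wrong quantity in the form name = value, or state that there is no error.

step 5, top = -9

step 1: push -3: top = -3 -> matches
step 2: push -1: top = -1 -> exactly as logged
step 3: push 7: top = 7 -> consistent with the printout
step 4: -1 + 7 = 6 -> exactly as logged
step 5: -3 - 6 = -9 -> the printout disagrees here
That makes step 5 the first incorrect line — top = -9 is what it should show.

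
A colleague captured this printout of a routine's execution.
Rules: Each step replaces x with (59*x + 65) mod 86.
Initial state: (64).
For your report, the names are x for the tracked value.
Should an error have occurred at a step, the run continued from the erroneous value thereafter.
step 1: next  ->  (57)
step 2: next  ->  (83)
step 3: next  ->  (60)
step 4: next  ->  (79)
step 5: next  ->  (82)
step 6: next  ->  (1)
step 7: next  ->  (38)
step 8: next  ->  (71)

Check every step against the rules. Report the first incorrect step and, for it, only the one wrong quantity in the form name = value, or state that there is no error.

step 2, x = 74

Recomputing the run from the initial state:
step 1: x = 57
step 2: x = 74
step 3: x = 45
step 4: x = 54
step 5: x = 69
step 6: x = 8
step 7: x = 21
step 8: x = 14
The first disagreement with the printout is at step 2, where the value should be x = 74.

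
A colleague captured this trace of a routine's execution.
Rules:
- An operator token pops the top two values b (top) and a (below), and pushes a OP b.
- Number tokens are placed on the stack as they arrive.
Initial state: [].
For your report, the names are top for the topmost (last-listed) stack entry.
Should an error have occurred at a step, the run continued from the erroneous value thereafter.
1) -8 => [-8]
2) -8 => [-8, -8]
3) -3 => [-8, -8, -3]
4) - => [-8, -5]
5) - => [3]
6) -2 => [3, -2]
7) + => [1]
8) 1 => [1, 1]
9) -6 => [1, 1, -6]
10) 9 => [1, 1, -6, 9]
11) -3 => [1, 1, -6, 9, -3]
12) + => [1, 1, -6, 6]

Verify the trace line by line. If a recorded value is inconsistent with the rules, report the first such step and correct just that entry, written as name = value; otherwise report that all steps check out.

step 1: push -8: top = -8 -> checks out
step 2: push -8: top = -8 -> checks out
step 3: push -3: top = -3 -> matches
step 4: -8 - -3 = -5 -> agrees with the trace
step 5: -8 - -5 = -3 -> the entry is off here
First incorrect step: 5; the correct value is top = -3.

step 5, top = -3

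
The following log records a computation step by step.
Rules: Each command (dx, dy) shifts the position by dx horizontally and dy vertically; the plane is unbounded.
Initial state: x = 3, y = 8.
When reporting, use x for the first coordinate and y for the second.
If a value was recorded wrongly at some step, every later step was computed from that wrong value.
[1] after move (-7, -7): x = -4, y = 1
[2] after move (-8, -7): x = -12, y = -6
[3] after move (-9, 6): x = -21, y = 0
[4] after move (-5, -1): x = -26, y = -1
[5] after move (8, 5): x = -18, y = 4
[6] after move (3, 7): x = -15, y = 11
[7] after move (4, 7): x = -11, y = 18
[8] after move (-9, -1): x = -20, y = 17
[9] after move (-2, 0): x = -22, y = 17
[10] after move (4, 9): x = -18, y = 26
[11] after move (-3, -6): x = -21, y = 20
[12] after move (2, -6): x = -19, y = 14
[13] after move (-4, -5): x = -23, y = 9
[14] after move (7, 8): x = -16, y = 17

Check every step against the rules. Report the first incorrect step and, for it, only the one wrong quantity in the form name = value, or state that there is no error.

no error

Recomputing the run from the initial state:
step 1: x = -4, y = 1
step 2: x = -12, y = -6
step 3: x = -21, y = 0
step 4: x = -26, y = -1
step 5: x = -18, y = 4
step 6: x = -15, y = 11
step 7: x = -11, y = 18
step 8: x = -20, y = 17
step 9: x = -22, y = 17
step 10: x = -18, y = 26
step 11: x = -21, y = 20
step 12: x = -19, y = 14
step 13: x = -23, y = 9
step 14: x = -16, y = 17
This matches the log at every step.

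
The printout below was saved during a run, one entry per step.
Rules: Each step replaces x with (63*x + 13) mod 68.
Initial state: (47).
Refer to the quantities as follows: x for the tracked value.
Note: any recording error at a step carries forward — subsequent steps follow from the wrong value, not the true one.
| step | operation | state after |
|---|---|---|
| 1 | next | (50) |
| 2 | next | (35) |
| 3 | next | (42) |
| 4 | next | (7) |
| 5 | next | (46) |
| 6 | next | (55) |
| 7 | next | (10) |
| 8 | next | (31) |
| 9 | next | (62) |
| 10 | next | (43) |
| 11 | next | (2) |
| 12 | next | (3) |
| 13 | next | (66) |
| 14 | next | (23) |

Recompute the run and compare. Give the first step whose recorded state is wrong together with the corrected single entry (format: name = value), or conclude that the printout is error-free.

no error

Recomputing the run from the initial state:
step 1: x = 50
step 2: x = 35
step 3: x = 42
step 4: x = 7
step 5: x = 46
step 6: x = 55
step 7: x = 10
step 8: x = 31
step 9: x = 62
step 10: x = 43
step 11: x = 2
step 12: x = 3
step 13: x = 66
step 14: x = 23
This matches the printout at every step.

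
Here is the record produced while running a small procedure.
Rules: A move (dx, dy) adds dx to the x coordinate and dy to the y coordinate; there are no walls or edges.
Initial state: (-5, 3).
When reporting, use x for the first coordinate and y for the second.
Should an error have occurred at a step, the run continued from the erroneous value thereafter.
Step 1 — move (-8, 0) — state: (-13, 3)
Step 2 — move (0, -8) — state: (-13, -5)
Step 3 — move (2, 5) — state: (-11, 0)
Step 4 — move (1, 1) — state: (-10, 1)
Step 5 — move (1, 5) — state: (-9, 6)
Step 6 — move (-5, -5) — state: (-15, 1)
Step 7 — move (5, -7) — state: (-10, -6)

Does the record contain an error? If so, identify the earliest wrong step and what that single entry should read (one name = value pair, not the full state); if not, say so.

Step 1: x = -5 + (-8) = -13, y = 3 + (0) = 3 — in agreement.
Step 2: x = -13 + (0) = -13, y = 3 + (-8) = -5 — confirmed correct.
Step 3: x = -13 + (2) = -11, y = -5 + (5) = 0 — confirmed correct.
Step 4: x = -11 + (1) = -10, y = 0 + (1) = 1 — agrees with the record.
Step 5: x = -10 + (1) = -9, y = 1 + (5) = 6 — checks out.
Step 6: x = -9 + (-5) = -14, y = 6 + (-5) = 1 — the record has a different value.
The earliest wrong entry is at step 6: it should read x = -14.

step 6, x = -14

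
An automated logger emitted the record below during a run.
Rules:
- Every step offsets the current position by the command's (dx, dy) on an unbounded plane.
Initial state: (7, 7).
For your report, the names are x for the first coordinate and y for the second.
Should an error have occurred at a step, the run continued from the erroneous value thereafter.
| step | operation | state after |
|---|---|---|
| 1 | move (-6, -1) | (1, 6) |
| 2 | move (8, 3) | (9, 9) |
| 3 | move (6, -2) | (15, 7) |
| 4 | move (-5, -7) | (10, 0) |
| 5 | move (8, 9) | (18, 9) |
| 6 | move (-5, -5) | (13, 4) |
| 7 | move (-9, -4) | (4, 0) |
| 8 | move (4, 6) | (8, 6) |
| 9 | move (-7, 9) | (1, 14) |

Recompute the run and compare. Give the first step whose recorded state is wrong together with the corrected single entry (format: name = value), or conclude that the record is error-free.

step 9, y = 15

Recomputing the run from the initial state:
step 1: x = 1, y = 6
step 2: x = 9, y = 9
step 3: x = 15, y = 7
step 4: x = 10, y = 0
step 5: x = 18, y = 9
step 6: x = 13, y = 4
step 7: x = 4, y = 0
step 8: x = 8, y = 6
step 9: x = 1, y = 15
The first disagreement with the record is at step 9, where the value should be y = 15.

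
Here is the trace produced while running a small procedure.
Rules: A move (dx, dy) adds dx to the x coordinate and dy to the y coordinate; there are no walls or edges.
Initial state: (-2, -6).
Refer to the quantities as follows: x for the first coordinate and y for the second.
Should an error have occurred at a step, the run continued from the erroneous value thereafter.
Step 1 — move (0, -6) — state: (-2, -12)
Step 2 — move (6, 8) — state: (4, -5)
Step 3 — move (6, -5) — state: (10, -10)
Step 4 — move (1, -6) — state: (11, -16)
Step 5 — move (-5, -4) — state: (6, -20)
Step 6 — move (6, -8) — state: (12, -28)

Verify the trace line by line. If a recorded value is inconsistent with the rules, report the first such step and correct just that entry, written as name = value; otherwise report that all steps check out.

Step 1: x = -2 + (0) = -2, y = -6 + (-6) = -12 — exactly as logged.
Step 2: x = -2 + (6) = 4, y = -12 + (8) = -4 — not what was recorded.
That makes step 2 the first incorrect line — y = -4 is what it should show.

step 2, y = -4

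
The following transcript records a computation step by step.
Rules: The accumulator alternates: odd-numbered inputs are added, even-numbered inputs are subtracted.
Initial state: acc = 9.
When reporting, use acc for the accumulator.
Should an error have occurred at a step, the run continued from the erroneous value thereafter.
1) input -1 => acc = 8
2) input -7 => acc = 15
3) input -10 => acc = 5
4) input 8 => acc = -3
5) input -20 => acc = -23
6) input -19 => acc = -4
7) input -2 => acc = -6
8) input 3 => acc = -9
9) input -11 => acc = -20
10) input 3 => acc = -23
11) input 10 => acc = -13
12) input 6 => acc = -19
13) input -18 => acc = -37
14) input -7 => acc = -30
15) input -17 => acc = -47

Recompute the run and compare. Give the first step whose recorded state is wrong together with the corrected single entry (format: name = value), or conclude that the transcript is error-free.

Recomputing the run from the initial state:
step 1: acc = 8
step 2: acc = 15
step 3: acc = 5
step 4: acc = -3
step 5: acc = -23
step 6: acc = -4
step 7: acc = -6
step 8: acc = -9
step 9: acc = -20
step 10: acc = -23
step 11: acc = -13
step 12: acc = -19
step 13: acc = -37
step 14: acc = -30
step 15: acc = -47
This matches the transcript at every step.

no error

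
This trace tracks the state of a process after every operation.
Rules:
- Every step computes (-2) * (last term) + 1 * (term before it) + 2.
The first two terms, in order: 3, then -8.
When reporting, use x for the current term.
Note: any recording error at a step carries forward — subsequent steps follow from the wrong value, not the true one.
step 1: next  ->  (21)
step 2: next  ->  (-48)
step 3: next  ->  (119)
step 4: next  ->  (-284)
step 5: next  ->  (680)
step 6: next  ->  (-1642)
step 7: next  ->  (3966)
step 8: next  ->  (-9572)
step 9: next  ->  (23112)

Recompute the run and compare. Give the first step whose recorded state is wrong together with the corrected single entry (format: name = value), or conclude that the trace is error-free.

Step 1: x = -2*(-8) + (1)*(3) + (2) = 21 — no discrepancy.
Step 2: x = -2*(21) + (1)*(-8) + (2) = -48 — in agreement.
Step 3: x = -2*(-48) + (1)*(21) + (2) = 119 — same as recorded.
Step 4: x = -2*(119) + (1)*(-48) + (2) = -284 — exactly as logged.
Step 5: x = -2*(-284) + (1)*(119) + (2) = 689 — the recorded entry deviates here.
First deviation found at step 5; the corrected entry is x = 689.

step 5, x = 689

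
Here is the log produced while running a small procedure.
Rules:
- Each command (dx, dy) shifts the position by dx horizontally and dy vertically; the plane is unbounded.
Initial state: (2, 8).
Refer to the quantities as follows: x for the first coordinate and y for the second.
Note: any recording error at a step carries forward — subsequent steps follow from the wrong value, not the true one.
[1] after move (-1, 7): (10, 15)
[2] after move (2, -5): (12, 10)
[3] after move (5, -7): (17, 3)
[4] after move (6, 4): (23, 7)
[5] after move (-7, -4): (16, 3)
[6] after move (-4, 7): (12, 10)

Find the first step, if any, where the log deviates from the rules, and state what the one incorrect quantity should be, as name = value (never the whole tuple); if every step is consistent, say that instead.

step 1, x = 1

Recomputing the run from the initial state:
step 1: x = 1, y = 15
step 2: x = 3, y = 10
step 3: x = 8, y = 3
step 4: x = 14, y = 7
step 5: x = 7, y = 3
step 6: x = 3, y = 10
The first disagreement with the log is at step 1, where the value should be x = 1.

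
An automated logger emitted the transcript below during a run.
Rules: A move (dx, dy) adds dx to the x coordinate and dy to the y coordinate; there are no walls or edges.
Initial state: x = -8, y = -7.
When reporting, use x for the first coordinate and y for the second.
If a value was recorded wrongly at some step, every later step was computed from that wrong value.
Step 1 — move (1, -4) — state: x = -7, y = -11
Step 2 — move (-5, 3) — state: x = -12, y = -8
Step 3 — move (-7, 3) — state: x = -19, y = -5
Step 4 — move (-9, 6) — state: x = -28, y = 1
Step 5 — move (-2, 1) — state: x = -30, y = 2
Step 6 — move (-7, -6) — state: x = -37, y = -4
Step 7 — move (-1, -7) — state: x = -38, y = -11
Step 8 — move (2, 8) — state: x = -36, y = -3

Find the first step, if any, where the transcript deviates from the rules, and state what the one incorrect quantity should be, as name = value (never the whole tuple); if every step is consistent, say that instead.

step 1: x = -8 + (1) = -7, y = -7 + (-4) = -11 -> exactly as logged
step 2: x = -7 + (-5) = -12, y = -11 + (3) = -8 -> no discrepancy
step 3: x = -12 + (-7) = -19, y = -8 + (3) = -5 -> confirmed correct
step 4: x = -19 + (-9) = -28, y = -5 + (6) = 1 -> verified
step 5: x = -28 + (-2) = -30, y = 1 + (1) = 2 -> in agreement
step 6: x = -30 + (-7) = -37, y = 2 + (-6) = -4 -> confirmed correct
step 7: x = -37 + (-1) = -38, y = -4 + (-7) = -11 -> no discrepancy
step 8: x = -38 + (2) = -36, y = -11 + (8) = -3 -> consistent with the transcript
The whole run recomputes cleanly — no discrepancies.

no error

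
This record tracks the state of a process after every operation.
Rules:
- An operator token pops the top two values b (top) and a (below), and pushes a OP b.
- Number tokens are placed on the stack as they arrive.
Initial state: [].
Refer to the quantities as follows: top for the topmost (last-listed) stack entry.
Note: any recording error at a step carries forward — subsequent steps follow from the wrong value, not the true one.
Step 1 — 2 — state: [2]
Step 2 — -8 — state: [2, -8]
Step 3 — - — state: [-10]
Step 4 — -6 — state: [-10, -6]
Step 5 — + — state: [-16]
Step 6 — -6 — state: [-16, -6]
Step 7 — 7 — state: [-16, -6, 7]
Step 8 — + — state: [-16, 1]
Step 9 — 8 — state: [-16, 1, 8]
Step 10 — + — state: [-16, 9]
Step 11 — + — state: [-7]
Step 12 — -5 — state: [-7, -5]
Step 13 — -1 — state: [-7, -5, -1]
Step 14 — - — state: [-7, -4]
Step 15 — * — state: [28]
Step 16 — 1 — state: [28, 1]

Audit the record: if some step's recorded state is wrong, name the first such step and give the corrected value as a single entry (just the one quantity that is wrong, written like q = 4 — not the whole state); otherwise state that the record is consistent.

step 3, top = 10

Recomputing the run from the initial state:
step 1: [2]
step 2: [2, -8]
step 3: [10]
step 4: [10, -6]
step 5: [4]
step 6: [4, -6]
step 7: [4, -6, 7]
step 8: [4, 1]
step 9: [4, 1, 8]
step 10: [4, 9]
step 11: [13]
step 12: [13, -5]
step 13: [13, -5, -1]
step 14: [13, -4]
step 15: [-52]
step 16: [-52, 1]
The first disagreement with the record is at step 3, where the value should be top = 10.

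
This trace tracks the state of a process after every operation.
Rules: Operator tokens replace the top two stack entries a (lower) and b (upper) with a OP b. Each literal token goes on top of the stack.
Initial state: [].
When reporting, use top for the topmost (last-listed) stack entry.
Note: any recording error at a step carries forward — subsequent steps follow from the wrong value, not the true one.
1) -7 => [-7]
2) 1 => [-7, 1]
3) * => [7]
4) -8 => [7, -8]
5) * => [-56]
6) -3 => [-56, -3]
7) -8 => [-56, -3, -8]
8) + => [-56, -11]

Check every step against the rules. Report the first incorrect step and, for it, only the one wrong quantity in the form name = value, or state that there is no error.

Step 1: push -7: top = -7 — checks out.
Step 2: push 1: top = 1 — exactly as logged.
Step 3: -7 * 1 = -7 — the trace disagrees here.
The earliest wrong entry is at step 3: it should read top = -7.

step 3, top = -7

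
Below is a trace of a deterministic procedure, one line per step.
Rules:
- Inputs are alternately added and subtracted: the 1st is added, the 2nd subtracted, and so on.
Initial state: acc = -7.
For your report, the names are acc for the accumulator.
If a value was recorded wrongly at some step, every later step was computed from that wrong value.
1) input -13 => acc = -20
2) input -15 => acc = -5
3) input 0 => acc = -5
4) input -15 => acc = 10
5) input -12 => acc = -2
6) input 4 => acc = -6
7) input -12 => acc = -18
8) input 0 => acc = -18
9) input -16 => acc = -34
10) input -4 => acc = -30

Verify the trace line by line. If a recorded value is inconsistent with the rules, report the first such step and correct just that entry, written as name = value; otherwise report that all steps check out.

Step 1: acc = -7 + -13 = -20 — matches.
Step 2: acc = -20 - -15 = -5 — verified.
Step 3: acc = -5 + 0 = -5 — in agreement.
Step 4: acc = -5 - -15 = 10 — in agreement.
Step 5: acc = 10 + -12 = -2 — no discrepancy.
Step 6: acc = -2 - 4 = -6 — agrees with the trace.
Step 7: acc = -6 + -12 = -18 — in agreement.
Step 8: acc = -18 - 0 = -18 — verified.
Step 9: acc = -18 + -16 = -34 — consistent with the trace.
Step 10: acc = -34 - -4 = -30 — matches.
All entries verified; no error found.

no error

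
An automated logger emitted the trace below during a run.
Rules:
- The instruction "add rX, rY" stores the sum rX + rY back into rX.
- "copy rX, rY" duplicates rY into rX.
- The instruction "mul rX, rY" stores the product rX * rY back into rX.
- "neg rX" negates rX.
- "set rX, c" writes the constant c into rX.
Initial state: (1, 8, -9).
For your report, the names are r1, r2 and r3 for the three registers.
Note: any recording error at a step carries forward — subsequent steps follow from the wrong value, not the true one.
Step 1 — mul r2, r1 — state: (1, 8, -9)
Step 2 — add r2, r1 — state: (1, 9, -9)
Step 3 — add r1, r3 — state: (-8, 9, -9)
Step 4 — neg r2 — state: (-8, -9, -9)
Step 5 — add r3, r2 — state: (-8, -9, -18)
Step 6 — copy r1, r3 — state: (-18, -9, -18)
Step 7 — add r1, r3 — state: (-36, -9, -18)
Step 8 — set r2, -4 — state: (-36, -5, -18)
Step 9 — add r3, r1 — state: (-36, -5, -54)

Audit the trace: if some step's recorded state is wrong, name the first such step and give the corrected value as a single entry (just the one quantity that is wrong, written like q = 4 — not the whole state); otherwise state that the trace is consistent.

step 8, r2 = -4

Recomputing the run from the initial state:
step 1: r1 = 1, r2 = 8, r3 = -9
step 2: r1 = 1, r2 = 9, r3 = -9
step 3: r1 = -8, r2 = 9, r3 = -9
step 4: r1 = -8, r2 = -9, r3 = -9
step 5: r1 = -8, r2 = -9, r3 = -18
step 6: r1 = -18, r2 = -9, r3 = -18
step 7: r1 = -36, r2 = -9, r3 = -18
step 8: r1 = -36, r2 = -4, r3 = -18
step 9: r1 = -36, r2 = -4, r3 = -54
The first disagreement with the trace is at step 8, where the value should be r2 = -4.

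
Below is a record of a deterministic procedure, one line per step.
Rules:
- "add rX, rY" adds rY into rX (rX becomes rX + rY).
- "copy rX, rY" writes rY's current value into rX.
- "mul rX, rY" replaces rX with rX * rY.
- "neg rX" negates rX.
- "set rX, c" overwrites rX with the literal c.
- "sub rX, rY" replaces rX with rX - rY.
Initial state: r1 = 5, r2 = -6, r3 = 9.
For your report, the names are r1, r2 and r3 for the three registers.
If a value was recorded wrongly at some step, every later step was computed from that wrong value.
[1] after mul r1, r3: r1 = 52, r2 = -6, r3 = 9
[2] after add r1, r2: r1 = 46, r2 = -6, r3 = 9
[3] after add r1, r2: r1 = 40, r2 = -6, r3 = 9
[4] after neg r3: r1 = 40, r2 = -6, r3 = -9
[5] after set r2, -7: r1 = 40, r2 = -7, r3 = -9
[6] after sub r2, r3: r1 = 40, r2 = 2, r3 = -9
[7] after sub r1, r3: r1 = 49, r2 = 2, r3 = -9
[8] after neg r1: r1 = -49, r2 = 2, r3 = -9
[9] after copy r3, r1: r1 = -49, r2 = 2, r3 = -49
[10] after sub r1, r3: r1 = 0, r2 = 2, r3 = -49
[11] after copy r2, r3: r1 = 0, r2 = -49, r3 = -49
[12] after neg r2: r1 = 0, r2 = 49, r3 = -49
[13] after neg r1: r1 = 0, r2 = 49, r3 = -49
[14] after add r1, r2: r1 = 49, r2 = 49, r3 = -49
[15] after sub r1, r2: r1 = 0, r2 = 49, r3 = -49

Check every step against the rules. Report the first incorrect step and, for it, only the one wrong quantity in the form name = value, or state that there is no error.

step 1, r1 = 45

1. r1 = 5 * 9 = 45 (the record has a different value)
So the first discrepancy is step 1, where the right value is r1 = 45.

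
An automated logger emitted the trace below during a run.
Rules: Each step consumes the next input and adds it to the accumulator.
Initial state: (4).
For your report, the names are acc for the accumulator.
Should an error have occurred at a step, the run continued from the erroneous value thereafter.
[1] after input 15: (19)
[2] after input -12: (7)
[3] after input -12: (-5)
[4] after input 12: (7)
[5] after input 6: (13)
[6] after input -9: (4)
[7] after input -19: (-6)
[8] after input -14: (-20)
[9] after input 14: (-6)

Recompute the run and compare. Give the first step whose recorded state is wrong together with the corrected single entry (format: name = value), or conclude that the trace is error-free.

step 7, acc = -15

step 1: acc = 4 + 15 = 19 -> same as recorded
step 2: acc = 19 + -12 = 7 -> no discrepancy
step 3: acc = 7 + -12 = -5 -> confirmed correct
step 4: acc = -5 + 12 = 7 -> agrees with the trace
step 5: acc = 7 + 6 = 13 -> exactly as logged
step 6: acc = 13 + -9 = 4 -> matches
step 7: acc = 4 + -19 = -15 -> the entry is off here
Step 7 is the first one off; corrected, acc = -15.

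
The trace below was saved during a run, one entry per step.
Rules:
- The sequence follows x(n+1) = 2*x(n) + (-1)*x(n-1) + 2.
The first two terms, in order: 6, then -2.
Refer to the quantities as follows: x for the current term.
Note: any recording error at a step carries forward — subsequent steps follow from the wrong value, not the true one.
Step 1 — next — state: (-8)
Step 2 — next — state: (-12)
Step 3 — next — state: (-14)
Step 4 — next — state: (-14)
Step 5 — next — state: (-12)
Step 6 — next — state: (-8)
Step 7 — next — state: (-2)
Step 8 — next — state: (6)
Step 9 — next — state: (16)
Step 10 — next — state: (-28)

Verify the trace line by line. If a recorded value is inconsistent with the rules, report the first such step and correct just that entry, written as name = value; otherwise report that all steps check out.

Recomputing the run from the initial state:
step 1: x = -8
step 2: x = -12
step 3: x = -14
step 4: x = -14
step 5: x = -12
step 6: x = -8
step 7: x = -2
step 8: x = 6
step 9: x = 16
step 10: x = 28
The first disagreement with the trace is at step 10, where the value should be x = 28.

step 10, x = 28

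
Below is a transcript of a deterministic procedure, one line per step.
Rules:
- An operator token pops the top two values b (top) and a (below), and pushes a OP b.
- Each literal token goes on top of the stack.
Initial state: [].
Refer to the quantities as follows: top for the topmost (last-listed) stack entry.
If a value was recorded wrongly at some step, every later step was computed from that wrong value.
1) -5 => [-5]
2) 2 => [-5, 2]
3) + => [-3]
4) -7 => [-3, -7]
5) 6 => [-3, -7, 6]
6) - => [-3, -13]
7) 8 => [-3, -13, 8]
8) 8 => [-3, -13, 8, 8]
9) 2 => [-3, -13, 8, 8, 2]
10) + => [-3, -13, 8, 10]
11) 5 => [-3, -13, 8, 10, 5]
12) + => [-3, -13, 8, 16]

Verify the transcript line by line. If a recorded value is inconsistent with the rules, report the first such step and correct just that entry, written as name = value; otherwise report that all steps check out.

Recomputing the run from the initial state:
step 1: [-5]
step 2: [-5, 2]
step 3: [-3]
step 4: [-3, -7]
step 5: [-3, -7, 6]
step 6: [-3, -13]
step 7: [-3, -13, 8]
step 8: [-3, -13, 8, 8]
step 9: [-3, -13, 8, 8, 2]
step 10: [-3, -13, 8, 10]
step 11: [-3, -13, 8, 10, 5]
step 12: [-3, -13, 8, 15]
The first disagreement with the transcript is at step 12, where the value should be top = 15.

step 12, top = 15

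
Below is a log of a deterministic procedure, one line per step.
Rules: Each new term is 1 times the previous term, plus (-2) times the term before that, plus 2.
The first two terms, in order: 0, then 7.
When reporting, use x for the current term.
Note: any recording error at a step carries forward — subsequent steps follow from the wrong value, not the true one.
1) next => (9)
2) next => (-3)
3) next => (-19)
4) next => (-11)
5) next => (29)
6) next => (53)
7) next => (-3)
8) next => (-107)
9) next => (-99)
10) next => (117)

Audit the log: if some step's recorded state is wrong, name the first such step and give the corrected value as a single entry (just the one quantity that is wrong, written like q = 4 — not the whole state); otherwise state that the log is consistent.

Recomputing the run from the initial state:
step 1: x = 9
step 2: x = -3
step 3: x = -19
step 4: x = -11
step 5: x = 29
step 6: x = 53
step 7: x = -3
step 8: x = -107
step 9: x = -99
step 10: x = 117
This matches the log at every step.

no error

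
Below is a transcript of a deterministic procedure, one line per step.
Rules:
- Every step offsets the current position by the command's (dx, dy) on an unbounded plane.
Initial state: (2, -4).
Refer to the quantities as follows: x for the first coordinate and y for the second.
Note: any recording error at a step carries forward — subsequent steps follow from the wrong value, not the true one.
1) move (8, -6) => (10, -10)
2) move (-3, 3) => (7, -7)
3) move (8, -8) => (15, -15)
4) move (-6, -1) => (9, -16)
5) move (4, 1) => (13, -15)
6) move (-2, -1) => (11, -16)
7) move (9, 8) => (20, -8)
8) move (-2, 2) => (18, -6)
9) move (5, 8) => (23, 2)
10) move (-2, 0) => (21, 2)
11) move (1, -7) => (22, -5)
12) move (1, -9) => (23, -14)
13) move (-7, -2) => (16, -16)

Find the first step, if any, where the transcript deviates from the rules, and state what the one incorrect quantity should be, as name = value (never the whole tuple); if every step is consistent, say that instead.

Recomputing the run from the initial state:
step 1: x = 10, y = -10
step 2: x = 7, y = -7
step 3: x = 15, y = -15
step 4: x = 9, y = -16
step 5: x = 13, y = -15
step 6: x = 11, y = -16
step 7: x = 20, y = -8
step 8: x = 18, y = -6
step 9: x = 23, y = 2
step 10: x = 21, y = 2
step 11: x = 22, y = -5
step 12: x = 23, y = -14
step 13: x = 16, y = -16
This matches the transcript at every step.

no error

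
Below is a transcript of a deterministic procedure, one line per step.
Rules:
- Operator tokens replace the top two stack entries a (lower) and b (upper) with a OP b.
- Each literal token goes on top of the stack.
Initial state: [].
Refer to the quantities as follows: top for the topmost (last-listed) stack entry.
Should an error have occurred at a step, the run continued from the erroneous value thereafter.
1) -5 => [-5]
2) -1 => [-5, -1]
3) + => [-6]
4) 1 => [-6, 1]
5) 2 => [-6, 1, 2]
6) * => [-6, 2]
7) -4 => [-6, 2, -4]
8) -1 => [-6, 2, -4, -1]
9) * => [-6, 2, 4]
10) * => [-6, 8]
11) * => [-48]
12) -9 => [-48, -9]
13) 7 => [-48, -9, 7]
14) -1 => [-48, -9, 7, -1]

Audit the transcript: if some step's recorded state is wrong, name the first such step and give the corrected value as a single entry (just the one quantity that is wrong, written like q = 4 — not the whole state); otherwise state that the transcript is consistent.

no error

step 1: push -5: top = -5 -> exactly as logged
step 2: push -1: top = -1 -> consistent with the transcript
step 3: -5 + -1 = -6 -> no discrepancy
step 4: push 1: top = 1 -> agrees with the transcript
step 5: push 2: top = 2 -> agrees with the transcript
step 6: 1 * 2 = 2 -> verified
step 7: push -4: top = -4 -> exactly as logged
step 8: push -1: top = -1 -> verified
step 9: -4 * -1 = 4 -> in agreement
step 10: 2 * 4 = 8 -> matches
step 11: -6 * 8 = -48 -> verified
step 12: push -9: top = -9 -> consistent with the transcript
step 13: push 7: top = 7 -> same as recorded
step 14: push -1: top = -1 -> in agreement
All steps check out; nothing to correct.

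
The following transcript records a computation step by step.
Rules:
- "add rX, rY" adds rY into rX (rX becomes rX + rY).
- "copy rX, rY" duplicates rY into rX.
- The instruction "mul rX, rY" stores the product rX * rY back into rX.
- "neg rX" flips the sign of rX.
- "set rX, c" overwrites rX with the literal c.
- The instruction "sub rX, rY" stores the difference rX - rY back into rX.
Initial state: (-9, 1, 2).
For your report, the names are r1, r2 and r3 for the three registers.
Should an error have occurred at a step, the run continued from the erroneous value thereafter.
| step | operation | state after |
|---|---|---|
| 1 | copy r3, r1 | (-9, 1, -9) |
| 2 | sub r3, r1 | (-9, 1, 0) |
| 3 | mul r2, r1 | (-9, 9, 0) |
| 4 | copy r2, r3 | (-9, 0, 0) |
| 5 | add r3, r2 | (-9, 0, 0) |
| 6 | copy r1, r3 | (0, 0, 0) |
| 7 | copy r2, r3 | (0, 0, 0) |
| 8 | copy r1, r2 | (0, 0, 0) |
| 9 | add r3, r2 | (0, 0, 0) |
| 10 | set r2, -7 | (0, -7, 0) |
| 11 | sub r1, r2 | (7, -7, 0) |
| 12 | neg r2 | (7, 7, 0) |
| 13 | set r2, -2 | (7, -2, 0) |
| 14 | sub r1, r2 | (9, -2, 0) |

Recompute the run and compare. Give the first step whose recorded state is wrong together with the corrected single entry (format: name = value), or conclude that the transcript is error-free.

step 3, r2 = -9

1. r3 = -9 (checks out)
2. r3 = -9 - -9 = 0 (in agreement)
3. r2 = 1 * -9 = -9 (a discrepancy with the transcript)
First deviation found at step 3; the corrected entry is r2 = -9.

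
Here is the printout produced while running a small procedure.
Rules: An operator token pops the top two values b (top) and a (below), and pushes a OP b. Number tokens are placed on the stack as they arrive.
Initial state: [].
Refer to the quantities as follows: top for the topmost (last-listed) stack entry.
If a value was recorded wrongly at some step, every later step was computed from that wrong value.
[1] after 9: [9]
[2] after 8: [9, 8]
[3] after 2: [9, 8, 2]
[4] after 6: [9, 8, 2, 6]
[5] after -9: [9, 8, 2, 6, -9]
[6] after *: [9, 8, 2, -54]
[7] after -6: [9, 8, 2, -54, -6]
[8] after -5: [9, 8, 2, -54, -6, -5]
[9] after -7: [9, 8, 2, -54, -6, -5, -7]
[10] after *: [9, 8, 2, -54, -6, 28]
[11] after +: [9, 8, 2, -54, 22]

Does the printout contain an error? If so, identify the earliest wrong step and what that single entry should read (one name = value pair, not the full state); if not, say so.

Recomputing the run from the initial state:
step 1: [9]
step 2: [9, 8]
step 3: [9, 8, 2]
step 4: [9, 8, 2, 6]
step 5: [9, 8, 2, 6, -9]
step 6: [9, 8, 2, -54]
step 7: [9, 8, 2, -54, -6]
step 8: [9, 8, 2, -54, -6, -5]
step 9: [9, 8, 2, -54, -6, -5, -7]
step 10: [9, 8, 2, -54, -6, 35]
step 11: [9, 8, 2, -54, 29]
The first disagreement with the printout is at step 10, where the value should be top = 35.

step 10, top = 35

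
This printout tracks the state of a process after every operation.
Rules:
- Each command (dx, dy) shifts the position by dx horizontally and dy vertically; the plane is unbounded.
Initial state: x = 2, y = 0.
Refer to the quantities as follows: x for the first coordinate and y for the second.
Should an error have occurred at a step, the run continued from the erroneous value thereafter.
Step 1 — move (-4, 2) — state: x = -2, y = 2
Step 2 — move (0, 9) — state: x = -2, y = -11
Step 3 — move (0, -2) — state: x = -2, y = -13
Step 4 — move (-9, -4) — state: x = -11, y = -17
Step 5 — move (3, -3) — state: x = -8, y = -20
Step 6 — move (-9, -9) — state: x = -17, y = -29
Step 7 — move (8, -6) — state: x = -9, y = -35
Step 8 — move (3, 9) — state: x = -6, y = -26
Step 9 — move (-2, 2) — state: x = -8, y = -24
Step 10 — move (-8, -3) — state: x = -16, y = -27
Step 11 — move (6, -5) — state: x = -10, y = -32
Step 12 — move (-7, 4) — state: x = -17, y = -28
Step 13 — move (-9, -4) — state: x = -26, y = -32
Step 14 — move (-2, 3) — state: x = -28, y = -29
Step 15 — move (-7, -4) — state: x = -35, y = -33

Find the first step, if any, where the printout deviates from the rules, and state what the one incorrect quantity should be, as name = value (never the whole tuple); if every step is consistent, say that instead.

Step 1: x = 2 + (-4) = -2, y = 0 + (2) = 2 — agrees with the printout.
Step 2: x = -2 + (0) = -2, y = 2 + (9) = 11 — the entry is off here.
First deviation found at step 2; the corrected entry is y = 11.

step 2, y = 11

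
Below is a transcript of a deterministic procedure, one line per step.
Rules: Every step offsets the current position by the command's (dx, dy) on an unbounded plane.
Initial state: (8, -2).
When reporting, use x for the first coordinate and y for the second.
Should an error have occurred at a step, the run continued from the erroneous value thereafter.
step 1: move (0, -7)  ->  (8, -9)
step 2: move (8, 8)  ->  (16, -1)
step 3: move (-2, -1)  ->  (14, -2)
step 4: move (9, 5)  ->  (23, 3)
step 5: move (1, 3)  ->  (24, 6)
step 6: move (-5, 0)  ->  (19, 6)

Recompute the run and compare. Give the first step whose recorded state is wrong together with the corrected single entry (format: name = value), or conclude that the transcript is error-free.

Step 1: x = 8 + (0) = 8, y = -2 + (-7) = -9 — exactly as logged.
Step 2: x = 8 + (8) = 16, y = -9 + (8) = -1 — in agreement.
Step 3: x = 16 + (-2) = 14, y = -1 + (-1) = -2 — checks out.
Step 4: x = 14 + (9) = 23, y = -2 + (5) = 3 — verified.
Step 5: x = 23 + (1) = 24, y = 3 + (3) = 6 — in agreement.
Step 6: x = 24 + (-5) = 19, y = 6 + (0) = 6 — exactly as logged.
The recomputation confirms every line.

no error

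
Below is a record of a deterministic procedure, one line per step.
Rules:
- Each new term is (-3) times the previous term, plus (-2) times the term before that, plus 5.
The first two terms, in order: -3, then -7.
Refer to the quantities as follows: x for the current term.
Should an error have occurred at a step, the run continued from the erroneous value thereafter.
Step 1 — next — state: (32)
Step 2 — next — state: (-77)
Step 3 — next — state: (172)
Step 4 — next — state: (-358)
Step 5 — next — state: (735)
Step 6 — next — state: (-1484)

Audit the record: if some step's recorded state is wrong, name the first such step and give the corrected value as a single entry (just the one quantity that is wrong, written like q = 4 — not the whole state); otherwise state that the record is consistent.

1. x = -3*(-7) + (-2)*(-3) + (5) = 32 (matches)
2. x = -3*(32) + (-2)*(-7) + (5) = -77 (agrees with the record)
3. x = -3*(-77) + (-2)*(32) + (5) = 172 (same as recorded)
4. x = -3*(172) + (-2)*(-77) + (5) = -357 (this is not what the record shows)
So the first discrepancy is step 4, where the right value is x = -357.

step 4, x = -357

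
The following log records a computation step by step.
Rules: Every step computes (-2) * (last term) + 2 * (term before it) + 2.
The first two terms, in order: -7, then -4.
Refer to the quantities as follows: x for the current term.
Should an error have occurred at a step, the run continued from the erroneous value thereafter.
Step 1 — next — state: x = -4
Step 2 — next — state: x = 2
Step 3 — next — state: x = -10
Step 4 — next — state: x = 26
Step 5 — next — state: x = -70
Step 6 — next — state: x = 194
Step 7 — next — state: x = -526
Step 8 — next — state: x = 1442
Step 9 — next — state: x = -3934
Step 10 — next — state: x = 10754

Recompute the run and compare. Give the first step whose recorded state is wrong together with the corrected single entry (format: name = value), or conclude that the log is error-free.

no error

step 1: x = -2*(-4) + (2)*(-7) + (2) = -4 -> agrees with the log
step 2: x = -2*(-4) + (2)*(-4) + (2) = 2 -> confirmed correct
step 3: x = -2*(2) + (2)*(-4) + (2) = -10 -> no discrepancy
step 4: x = -2*(-10) + (2)*(2) + (2) = 26 -> exactly as logged
step 5: x = -2*(26) + (2)*(-10) + (2) = -70 -> in agreement
step 6: x = -2*(-70) + (2)*(26) + (2) = 194 -> confirmed correct
step 7: x = -2*(194) + (2)*(-70) + (2) = -526 -> confirmed correct
step 8: x = -2*(-526) + (2)*(194) + (2) = 1442 -> exactly as logged
step 9: x = -2*(1442) + (2)*(-526) + (2) = -3934 -> no discrepancy
step 10: x = -2*(-3934) + (2)*(1442) + (2) = 10754 -> checks out
Nothing is out of place; the run is error-free.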